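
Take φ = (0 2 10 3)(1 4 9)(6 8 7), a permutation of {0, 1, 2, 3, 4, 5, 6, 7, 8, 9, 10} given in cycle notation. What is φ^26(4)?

1

4 lies in the 3-cycle (1 4 9).
Since the cycle has length 3, φ^26 acts on it the same as φ^2 (26 mod 3 = 2).
Stepping 2 places around the cycle: 4 → 9 → 1.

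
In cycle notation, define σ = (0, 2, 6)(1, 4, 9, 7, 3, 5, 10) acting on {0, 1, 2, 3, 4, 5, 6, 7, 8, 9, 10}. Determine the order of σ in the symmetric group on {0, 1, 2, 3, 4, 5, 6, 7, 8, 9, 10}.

The cycle type of σ is (7, 3, 1).
Since disjoint cycles commute, ord(σ) = lcm(7, 3) = 21.

21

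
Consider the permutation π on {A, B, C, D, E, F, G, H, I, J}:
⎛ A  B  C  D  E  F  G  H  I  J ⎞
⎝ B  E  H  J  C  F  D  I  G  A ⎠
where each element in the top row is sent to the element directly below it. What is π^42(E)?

Tracing E → C → … returns to E after 9 steps, so E lies in a 9-cycle (A B E C H I G D J).
On a 9-cycle, π^9 is the identity, so π^42 = π^6 there (42 ≡ 6 mod 9).
Stepping 6 places around the cycle: E → C → H → I → G → D → J.

J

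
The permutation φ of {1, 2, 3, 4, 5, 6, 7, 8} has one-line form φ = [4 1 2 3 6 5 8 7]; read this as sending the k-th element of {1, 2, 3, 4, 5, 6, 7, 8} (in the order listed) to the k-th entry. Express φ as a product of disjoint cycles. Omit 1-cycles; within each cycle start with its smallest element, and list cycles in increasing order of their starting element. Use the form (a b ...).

(1 4 3 2)(5 6)(7 8)

Iterating φ from 1 gives 1 → 4 → 3 → 2 → 1; that is the 4-cycle (1 4 3 2).
Continuing from each remaining unvisited element yields (1 4 3 2)(5 6)(7 8).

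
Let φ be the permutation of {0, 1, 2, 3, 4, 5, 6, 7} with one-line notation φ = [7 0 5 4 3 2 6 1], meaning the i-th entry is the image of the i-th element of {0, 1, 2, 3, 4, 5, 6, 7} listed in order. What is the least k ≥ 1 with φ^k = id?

6

Writing φ as disjoint cycles, the cycle lengths are 3, 2, 2, 1.
The order of φ is the least common multiple of its cycle lengths: lcm(3, 2, 2) = 6.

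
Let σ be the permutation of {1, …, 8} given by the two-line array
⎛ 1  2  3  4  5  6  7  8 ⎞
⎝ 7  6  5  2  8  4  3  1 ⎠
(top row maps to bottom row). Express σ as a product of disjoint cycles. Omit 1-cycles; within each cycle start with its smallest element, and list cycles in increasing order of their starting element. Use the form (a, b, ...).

(1, 7, 3, 5, 8)(2, 6, 4)

Iterating σ from 1 gives 1 → 7 → 3 → 5 → 8 → 1; that is the 5-cycle (1, 7, 3, 5, 8).
Continuing from each remaining unvisited element yields (1, 7, 3, 5, 8)(2, 6, 4).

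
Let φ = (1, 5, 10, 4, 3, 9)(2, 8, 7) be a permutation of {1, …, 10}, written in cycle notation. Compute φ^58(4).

4 lies in the 6-cycle (1, 5, 10, 4, 3, 9).
Powers repeat with period 6 on this cycle, and 58 mod 6 = 4, so φ^58(4) = φ^4(4).
Stepping 4 places around the cycle: 4 → 3 → 9 → 1 → 5.

5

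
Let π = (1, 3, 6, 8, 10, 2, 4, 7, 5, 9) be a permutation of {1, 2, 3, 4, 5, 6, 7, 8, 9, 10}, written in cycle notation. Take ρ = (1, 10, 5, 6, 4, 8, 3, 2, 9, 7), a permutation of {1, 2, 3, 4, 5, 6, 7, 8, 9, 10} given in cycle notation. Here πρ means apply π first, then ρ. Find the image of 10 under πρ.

(πρ)(10) = ρ(π(10)). π(10) = 2, then ρ(2) = 9. So (πρ)(10) = 9.

9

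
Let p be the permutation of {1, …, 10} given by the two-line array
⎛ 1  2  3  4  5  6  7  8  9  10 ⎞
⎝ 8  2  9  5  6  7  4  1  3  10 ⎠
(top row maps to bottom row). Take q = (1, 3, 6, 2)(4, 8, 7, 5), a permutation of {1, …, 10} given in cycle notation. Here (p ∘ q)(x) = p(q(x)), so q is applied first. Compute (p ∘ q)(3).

7

q(3) = 6, then p(6) = 7; composing gives (p ∘ q)(3) = 7.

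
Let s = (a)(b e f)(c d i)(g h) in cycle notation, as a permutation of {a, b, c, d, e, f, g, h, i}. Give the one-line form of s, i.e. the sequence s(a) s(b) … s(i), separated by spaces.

Image by image: a→a, b→e, c→d, d→i, e→f, f→b, g→h, h→g, i→c.
So the one-line form is a e d i f b h g c.

a e d i f b h g c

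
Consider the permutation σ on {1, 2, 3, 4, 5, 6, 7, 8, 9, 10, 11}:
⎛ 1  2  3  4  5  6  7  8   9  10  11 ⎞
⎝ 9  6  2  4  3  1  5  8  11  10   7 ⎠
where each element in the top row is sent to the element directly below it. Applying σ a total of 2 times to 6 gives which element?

9

Tracing 6 → 1 → … returns to 6 after 8 steps, so 6 lies in an 8-cycle (1, 9, 11, 7, 5, 3, 2, 6).
Stepping 2 places around the cycle: 6 → 1 → 9.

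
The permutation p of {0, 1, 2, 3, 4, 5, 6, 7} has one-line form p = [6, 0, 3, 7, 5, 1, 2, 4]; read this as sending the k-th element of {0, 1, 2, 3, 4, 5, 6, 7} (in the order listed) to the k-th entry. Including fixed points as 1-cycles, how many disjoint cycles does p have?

1

The cycle decomposition is (0 6 2 3 7 4 5 1), which has 1 cycle (counting 1-cycles).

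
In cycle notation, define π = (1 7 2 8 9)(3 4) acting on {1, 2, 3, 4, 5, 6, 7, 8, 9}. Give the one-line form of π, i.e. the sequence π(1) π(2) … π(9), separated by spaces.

7 8 4 3 5 6 2 9 1

Image by image: 1↦7, 2↦8, 3↦4, 4↦3, 5↦5, 6↦6, 7↦2, 8↦9, 9↦1.
Listing these in domain order gives 7 8 4 3 5 6 2 9 1.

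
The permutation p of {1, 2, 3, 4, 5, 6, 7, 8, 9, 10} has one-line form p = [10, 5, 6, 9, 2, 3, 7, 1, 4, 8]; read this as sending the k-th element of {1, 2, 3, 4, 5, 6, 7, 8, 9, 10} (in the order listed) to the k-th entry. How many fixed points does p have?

The fixed points (elements with p(x) = x) are {7}, so there is 1.

1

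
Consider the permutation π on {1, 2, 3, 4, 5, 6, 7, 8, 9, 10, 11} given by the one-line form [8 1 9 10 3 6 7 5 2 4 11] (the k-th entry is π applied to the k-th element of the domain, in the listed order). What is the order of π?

The disjoint-cycle form of π has cycle lengths 6, 2, 1, 1, 1.
The order of π is the least common multiple of its cycle lengths: lcm(6, 2) = 6.

6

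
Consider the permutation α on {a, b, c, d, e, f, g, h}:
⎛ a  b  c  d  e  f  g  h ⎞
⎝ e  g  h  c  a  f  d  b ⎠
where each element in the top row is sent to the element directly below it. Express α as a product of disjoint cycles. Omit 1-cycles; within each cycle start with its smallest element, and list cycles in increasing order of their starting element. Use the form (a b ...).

Iterating α from a gives a → e → a; that is the 2-cycle (a e).
Repeating from the next unused element and collecting all non-trivial cycles gives (a e)(b g d c h).

(a e)(b g d c h)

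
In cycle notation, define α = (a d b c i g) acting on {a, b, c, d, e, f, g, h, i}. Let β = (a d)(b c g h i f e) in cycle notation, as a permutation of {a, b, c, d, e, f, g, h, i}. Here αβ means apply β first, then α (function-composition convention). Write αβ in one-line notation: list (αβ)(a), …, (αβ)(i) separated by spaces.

For each element, apply β then α: a → d → b; b → c → i; c → g → a; d → a → d; e → b → c; f → e → e; g → h → h; h → i → g; i → f → f.
Collecting the images, αβ = [b i a d c e h g f].

b i a d c e h g f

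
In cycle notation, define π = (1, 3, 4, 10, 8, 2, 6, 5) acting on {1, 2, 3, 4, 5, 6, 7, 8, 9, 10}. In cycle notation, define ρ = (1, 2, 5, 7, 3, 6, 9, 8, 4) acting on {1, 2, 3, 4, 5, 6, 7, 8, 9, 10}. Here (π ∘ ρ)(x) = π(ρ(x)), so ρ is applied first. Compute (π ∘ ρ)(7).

4

ρ(7) = 3, then π(3) = 4; composing gives (π ∘ ρ)(7) = 4.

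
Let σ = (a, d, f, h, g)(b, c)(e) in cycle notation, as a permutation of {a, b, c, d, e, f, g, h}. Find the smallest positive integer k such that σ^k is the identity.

10

The disjoint cycles have lengths 5, 2, 1.
Since disjoint cycles commute, ord(σ) = lcm(5, 2) = 10.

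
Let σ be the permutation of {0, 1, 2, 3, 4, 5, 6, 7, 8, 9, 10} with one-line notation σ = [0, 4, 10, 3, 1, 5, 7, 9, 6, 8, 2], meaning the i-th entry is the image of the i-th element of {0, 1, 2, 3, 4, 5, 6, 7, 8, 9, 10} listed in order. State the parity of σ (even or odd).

odd

In disjoint-cycle form the cycle lengths are 4, 2, 2, 1, 1, 1.
A cycle of length ℓ contributes ℓ−1 transpositions, so σ is a product of 3 + 1 + 1 = 5 transpositions — odd.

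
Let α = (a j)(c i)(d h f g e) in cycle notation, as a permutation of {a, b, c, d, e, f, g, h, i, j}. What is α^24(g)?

g lies in the 5-cycle (d h f g e).
Since the cycle has length 5, α^24 acts on it the same as α^4 (24 mod 5 = 4).
Stepping 4 places around the cycle: g → e → d → h → f.

f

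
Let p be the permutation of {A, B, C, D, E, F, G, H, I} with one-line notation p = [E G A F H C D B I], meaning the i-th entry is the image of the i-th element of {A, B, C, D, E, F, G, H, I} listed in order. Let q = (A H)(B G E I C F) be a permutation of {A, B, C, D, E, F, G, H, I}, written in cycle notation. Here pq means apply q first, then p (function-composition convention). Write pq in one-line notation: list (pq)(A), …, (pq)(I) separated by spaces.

B D C F I G H E A

(pq)(x) = p(q(x)). Computing each image: p(q(A)) = p(H) = B, p(q(B)) = p(G) = D, p(q(C)) = p(F) = C, p(q(D)) = p(D) = F, p(q(E)) = p(I) = I, p(q(F)) = p(B) = G, p(q(G)) = p(E) = H, p(q(H)) = p(A) = E, p(q(I)) = p(C) = A.
Hence pq = [B D C F I G H E A].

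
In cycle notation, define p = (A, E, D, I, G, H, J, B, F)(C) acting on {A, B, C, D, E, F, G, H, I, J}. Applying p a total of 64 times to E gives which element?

E lies in the 9-cycle (A, E, D, I, G, H, J, B, F).
Since the cycle has length 9, p^64 acts on it the same as p^1 (64 mod 9 = 1).
Stepping 1 place around the cycle: E → D.

D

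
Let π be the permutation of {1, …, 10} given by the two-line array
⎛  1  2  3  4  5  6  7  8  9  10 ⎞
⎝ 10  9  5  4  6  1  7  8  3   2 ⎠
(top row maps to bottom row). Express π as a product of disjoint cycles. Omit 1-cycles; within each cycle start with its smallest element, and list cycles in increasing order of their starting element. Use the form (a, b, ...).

(1, 10, 2, 9, 3, 5, 6)

Start at 1 and follow images: 1 → 10 → 2 → 9 → 3 → 5 → 6 → 1, giving the cycle (1, 10, 2, 9, 3, 5, 6).
Continuing from each remaining unvisited element yields (1, 10, 2, 9, 3, 5, 6).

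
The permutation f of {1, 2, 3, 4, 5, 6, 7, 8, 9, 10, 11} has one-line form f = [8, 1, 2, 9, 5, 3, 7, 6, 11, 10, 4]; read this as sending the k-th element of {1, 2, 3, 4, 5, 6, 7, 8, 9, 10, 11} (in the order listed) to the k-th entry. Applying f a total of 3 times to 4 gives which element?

4

Tracing 4 → 9 → … returns to 4 after 3 steps, so 4 lies in a 3-cycle (4, 9, 11).
Powers repeat with period 3 on this cycle, and 3 mod 3 = 0, so f^3(4) = f^0(4).
So f^3(4) = 4.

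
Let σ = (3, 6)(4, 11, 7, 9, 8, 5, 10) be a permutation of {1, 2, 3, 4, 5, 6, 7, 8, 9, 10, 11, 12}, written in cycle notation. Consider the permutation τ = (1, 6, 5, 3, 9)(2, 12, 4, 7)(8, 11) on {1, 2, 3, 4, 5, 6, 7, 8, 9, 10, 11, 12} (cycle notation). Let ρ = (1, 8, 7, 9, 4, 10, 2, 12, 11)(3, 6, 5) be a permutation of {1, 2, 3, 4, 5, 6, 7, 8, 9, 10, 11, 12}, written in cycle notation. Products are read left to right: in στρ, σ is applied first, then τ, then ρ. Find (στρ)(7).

Chase 7: σ(7) = 9; τ(9) = 1; ρ(1) = 8. Hence (στρ)(7) = 8.

8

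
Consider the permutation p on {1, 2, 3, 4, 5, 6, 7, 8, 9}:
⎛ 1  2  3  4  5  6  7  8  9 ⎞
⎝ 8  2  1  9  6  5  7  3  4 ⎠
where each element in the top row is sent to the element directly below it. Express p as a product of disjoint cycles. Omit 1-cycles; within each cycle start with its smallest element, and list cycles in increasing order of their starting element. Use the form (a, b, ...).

From 1: 1 → 8 → 3 → 1, closing the cycle (1, 8, 3).
Continuing from each remaining unvisited element yields (1, 8, 3)(4, 9)(5, 6).

(1, 8, 3)(4, 9)(5, 6)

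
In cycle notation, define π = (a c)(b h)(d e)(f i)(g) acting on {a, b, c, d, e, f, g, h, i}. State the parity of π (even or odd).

The cycle lengths are 2, 2, 2, 2, 1.
A cycle is odd iff its length is even; π has 4 even-length cycles, so sgn(π) = (−1)^4 and π is even.

even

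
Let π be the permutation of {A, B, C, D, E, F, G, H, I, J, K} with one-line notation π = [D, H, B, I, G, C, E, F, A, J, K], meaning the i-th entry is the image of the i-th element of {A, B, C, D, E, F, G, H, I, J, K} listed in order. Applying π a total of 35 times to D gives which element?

A

Tracing D → I → … returns to D after 3 steps, so D lies in a 3-cycle (A D I).
Powers repeat with period 3 on this cycle, and 35 mod 3 = 2, so π^35(D) = π^2(D).
Advancing 2 steps from D: D → I → A.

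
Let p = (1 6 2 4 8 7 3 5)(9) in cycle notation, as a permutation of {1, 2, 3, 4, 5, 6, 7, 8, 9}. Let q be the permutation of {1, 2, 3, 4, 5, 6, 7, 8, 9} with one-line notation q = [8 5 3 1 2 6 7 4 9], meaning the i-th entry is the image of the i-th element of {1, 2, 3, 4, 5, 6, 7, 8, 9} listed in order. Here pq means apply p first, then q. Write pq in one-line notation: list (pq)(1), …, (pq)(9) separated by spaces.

6 1 2 4 8 5 3 7 9

(pq)(x) = q(p(x)). Computing each image: q(p(1)) = q(6) = 6, q(p(2)) = q(4) = 1, q(p(3)) = q(5) = 2, q(p(4)) = q(8) = 4, q(p(5)) = q(1) = 8, q(p(6)) = q(2) = 5, q(p(7)) = q(3) = 3, q(p(8)) = q(7) = 7, q(p(9)) = q(9) = 9.
Hence pq = [6 1 2 4 8 5 3 7 9].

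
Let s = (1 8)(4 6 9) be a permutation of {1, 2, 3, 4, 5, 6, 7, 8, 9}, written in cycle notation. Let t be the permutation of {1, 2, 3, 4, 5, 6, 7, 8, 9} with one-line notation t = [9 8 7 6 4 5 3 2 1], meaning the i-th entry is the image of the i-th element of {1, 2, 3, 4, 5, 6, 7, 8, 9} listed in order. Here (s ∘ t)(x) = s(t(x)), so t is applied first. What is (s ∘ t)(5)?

t(5) = 4, then s(4) = 6; composing gives (s ∘ t)(5) = 6.

6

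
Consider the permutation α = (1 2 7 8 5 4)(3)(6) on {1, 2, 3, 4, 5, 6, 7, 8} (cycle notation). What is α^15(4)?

7

4 lies in the 6-cycle (1 2 7 8 5 4).
Since the cycle has length 6, α^15 acts on it the same as α^3 (15 mod 6 = 3).
Stepping 3 places around the cycle: 4 → 1 → 2 → 7.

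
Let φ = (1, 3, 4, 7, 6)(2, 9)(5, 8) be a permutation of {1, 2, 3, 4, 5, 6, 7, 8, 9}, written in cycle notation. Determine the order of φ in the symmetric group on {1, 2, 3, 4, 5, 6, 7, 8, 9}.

The cycle type of φ is (5, 2, 2).
Since disjoint cycles commute, ord(φ) = lcm(5, 2, 2) = 10.

10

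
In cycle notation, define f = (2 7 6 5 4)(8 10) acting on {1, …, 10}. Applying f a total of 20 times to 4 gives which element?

4

4 lies in the 5-cycle (2 7 6 5 4).
Since the cycle has length 5, f^20 acts on it the same as f^0 (20 mod 5 = 0).
So f^20(4) = 4.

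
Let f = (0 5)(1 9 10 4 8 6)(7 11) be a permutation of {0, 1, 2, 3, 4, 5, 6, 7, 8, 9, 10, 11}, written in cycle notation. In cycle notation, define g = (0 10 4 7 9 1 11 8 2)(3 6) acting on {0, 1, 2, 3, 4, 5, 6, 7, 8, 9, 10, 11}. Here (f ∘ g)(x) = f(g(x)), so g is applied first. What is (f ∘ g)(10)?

g(10) = 4, then f(4) = 8; composing gives (f ∘ g)(10) = 8.

8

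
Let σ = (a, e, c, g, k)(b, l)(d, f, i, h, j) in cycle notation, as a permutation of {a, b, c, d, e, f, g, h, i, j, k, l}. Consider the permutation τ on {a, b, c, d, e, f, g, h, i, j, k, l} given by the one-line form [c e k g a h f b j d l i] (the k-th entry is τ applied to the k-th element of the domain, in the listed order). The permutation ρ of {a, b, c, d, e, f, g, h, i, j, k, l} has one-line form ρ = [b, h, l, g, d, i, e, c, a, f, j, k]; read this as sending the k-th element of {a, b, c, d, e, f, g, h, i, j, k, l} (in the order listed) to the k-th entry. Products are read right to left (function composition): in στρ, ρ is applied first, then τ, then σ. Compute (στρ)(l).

(στρ)(l) = σ(τ(ρ(l))). ρ(l) = k, then τ(k) = l, then σ(l) = b, so the result is b.

b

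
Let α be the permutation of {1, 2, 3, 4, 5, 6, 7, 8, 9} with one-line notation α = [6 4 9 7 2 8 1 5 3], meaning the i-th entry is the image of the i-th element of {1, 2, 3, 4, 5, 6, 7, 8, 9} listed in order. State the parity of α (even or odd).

In disjoint-cycle form the cycle lengths are 7, 2.
A cycle is odd iff its length is even; α has 1 even-length cycle, so sgn(α) = (−1)^1 and α is odd.

odd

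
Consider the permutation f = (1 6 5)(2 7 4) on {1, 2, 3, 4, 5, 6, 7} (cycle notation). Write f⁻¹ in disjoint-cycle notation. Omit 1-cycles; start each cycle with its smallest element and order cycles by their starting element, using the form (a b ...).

The inverse reverses each cycle.
Reversing each cycle of f and rotating so the smallest element leads gives (1 5 6)(2 4 7).

(1 5 6)(2 4 7)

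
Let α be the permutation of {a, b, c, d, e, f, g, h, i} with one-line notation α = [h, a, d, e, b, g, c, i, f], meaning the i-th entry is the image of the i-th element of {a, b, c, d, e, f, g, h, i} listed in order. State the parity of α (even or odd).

In disjoint-cycle form the cycle lengths are 9.
A cycle is odd iff its length is even; α has 0 even-length cycles, so sgn(α) = (−1)^0 and α is even.

even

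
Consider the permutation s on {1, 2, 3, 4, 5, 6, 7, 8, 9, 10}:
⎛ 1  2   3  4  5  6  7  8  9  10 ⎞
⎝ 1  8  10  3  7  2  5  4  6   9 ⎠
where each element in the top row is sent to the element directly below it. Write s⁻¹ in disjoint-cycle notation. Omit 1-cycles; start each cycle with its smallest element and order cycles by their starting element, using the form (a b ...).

First write s in disjoint cycles: (2 8 4 3 10 9 6)(5 7).
The inverse reverses every cycle; in canonical form, s⁻¹ = (2 6 9 10 3 4 8)(5 7).

(2 6 9 10 3 4 8)(5 7)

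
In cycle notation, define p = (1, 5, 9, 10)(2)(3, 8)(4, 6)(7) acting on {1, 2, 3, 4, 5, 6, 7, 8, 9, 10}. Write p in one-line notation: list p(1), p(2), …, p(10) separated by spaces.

5 2 8 6 9 4 7 3 10 1

Image by image: 1→5, 2→2, 3→8, 4→6, 5→9, 6→4, 7→7, 8→3, 9→10, 10→1.
So the one-line form is 5 2 8 6 9 4 7 3 10 1.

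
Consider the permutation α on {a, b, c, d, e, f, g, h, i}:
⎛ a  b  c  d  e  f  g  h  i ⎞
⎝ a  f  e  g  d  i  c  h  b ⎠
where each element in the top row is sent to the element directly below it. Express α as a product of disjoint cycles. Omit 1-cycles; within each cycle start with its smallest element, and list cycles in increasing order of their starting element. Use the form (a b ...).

(b f i)(c e d g)

From b: b → f → i → b, closing the cycle (b f i).
Repeating from the next unused element and collecting all non-trivial cycles gives (b f i)(c e d g).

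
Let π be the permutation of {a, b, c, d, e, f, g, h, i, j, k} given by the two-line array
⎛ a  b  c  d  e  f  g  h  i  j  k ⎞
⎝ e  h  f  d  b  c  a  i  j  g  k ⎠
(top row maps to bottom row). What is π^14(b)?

b

Tracing b → h → … returns to b after 7 steps, so b lies in a 7-cycle (a, e, b, h, i, j, g).
Since the cycle has length 7, π^14 acts on it the same as π^0 (14 mod 7 = 0).
So π^14(b) = b.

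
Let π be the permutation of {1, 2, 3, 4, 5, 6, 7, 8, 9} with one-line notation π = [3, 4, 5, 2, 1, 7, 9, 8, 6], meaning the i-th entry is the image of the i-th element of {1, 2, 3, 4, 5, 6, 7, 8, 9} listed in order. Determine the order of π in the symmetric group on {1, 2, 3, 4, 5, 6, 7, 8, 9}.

The disjoint-cycle form of π has cycle lengths 3, 3, 2, 1.
Since disjoint cycles commute, ord(π) = lcm(3, 3, 2) = 6.

6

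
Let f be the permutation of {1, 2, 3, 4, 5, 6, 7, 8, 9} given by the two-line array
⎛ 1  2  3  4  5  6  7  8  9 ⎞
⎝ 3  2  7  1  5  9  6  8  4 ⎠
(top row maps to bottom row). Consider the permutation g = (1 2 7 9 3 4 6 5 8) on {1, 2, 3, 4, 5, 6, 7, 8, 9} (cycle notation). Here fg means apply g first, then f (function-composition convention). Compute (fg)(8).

3

(fg)(8) = f(g(8)). g(8) = 1, then f(1) = 3. So (fg)(8) = 3.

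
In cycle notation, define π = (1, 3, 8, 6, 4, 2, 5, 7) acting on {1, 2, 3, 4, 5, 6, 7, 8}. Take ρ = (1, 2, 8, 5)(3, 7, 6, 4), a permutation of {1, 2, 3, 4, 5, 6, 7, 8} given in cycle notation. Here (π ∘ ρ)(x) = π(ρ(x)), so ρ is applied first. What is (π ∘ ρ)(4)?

8

ρ(4) = 3, then π(3) = 8; composing gives (π ∘ ρ)(4) = 8.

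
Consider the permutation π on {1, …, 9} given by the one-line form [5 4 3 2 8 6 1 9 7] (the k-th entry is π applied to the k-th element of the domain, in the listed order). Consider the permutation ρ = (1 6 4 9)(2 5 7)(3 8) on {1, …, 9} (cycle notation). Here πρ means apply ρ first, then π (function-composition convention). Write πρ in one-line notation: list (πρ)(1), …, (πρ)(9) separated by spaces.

For each element, apply ρ then π: 1 → 6 → 6; 2 → 5 → 8; 3 → 8 → 9; 4 → 9 → 7; 5 → 7 → 1; 6 → 4 → 2; 7 → 2 → 4; 8 → 3 → 3; 9 → 1 → 5.
So πρ in one-line form is 6 8 9 7 1 2 4 3 5.

6 8 9 7 1 2 4 3 5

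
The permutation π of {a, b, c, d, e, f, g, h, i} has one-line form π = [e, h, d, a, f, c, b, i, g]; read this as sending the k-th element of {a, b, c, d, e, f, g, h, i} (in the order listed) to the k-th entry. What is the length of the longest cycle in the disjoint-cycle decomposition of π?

Decomposing into disjoint cycles gives (a, e, f, c, d)(b, h, i, g); the longest has length 5.

5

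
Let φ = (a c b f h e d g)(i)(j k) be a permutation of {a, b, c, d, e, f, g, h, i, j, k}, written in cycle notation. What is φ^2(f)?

f lies in the 8-cycle (a c b f h e d g).
Advancing 2 steps from f: f → h → e.

e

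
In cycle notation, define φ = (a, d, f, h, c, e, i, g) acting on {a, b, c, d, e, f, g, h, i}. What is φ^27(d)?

c

d lies in the 8-cycle (a, d, f, h, c, e, i, g).
Powers repeat with period 8 on this cycle, and 27 mod 8 = 3, so φ^27(d) = φ^3(d).
Stepping 3 places around the cycle: d → f → h → c.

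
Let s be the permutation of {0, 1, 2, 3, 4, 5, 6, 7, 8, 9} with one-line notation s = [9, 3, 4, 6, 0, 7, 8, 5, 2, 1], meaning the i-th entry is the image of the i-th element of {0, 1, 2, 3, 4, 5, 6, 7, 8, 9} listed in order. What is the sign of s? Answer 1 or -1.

1

In disjoint-cycle form the cycle lengths are 8, 2.
A cycle of length ℓ contributes ℓ−1 transpositions, so s is a product of 7 + 1 = 8 transpositions — even.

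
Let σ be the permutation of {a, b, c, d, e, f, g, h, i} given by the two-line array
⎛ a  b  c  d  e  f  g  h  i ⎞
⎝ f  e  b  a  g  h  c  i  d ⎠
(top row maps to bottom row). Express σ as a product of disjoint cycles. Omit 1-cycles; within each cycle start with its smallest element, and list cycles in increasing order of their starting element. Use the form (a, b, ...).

(a, f, h, i, d)(b, e, g, c)

Start at a and follow images: a → f → h → i → d → a, giving the cycle (a, f, h, i, d).
Continuing from each remaining unvisited element yields (a, f, h, i, d)(b, e, g, c).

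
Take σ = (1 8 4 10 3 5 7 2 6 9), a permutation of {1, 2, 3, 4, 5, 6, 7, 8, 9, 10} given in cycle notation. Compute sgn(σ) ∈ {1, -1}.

-1

The cycle lengths are 10.
A cycle is odd iff its length is even; σ has 1 even-length cycle, so sgn(σ) = (−1)^1 and σ is odd.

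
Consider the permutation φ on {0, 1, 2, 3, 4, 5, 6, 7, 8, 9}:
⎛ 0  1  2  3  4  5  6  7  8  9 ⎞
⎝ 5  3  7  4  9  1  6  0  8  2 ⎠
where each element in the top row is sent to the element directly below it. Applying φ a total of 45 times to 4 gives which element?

5

Tracing 4 → 9 → … returns to 4 after 8 steps, so 4 lies in an 8-cycle (0 5 1 3 4 9 2 7).
Since the cycle has length 8, φ^45 acts on it the same as φ^5 (45 mod 8 = 5).
Stepping 5 places around the cycle: 4 → 9 → 2 → 7 → 0 → 5.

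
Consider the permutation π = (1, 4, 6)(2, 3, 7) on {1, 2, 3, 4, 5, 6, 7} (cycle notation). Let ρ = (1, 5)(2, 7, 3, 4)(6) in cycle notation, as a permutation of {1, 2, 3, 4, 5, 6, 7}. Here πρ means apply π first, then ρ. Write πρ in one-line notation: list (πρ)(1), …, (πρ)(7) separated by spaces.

For each element, apply π then ρ: 1 → 4 → 2; 2 → 3 → 4; 3 → 7 → 3; 4 → 6 → 6; 5 → 5 → 1; 6 → 1 → 5; 7 → 2 → 7.
So πρ in one-line form is 2 4 3 6 1 5 7.

2 4 3 6 1 5 7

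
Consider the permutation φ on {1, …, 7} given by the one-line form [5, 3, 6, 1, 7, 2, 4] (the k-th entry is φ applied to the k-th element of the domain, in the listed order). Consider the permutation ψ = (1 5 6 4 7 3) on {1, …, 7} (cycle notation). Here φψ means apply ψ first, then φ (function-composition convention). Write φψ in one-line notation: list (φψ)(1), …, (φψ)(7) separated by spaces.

Chase each element through ψ then φ: 1 → 5 → 7; 2 → 2 → 3; 3 → 1 → 5; 4 → 7 → 4; 5 → 6 → 2; 6 → 4 → 1; 7 → 3 → 6.
Collecting the images, φψ = [7 3 5 4 2 1 6].

7 3 5 4 2 1 6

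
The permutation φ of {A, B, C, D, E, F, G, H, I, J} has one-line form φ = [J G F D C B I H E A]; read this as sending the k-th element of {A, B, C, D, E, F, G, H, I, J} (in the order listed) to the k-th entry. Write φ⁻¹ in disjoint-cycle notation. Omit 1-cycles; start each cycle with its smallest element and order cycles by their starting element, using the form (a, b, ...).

First write φ in disjoint cycles: (A, J)(B, G, I, E, C, F).
Reversing each cycle (and rotating so the smallest element leads) gives φ⁻¹ = (A, J)(B, F, C, E, I, G).

(A, J)(B, F, C, E, I, G)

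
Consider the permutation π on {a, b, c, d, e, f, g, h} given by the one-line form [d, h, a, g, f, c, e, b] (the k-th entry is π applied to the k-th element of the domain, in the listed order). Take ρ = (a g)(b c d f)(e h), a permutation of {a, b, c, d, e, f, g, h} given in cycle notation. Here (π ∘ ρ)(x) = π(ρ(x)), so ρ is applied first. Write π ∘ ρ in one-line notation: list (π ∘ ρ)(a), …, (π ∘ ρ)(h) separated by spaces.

For each element, apply ρ then π: a → g → e; b → c → a; c → d → g; d → f → c; e → h → b; f → b → h; g → a → d; h → e → f.
So π ∘ ρ in one-line form is e a g c b h d f.

e a g c b h d f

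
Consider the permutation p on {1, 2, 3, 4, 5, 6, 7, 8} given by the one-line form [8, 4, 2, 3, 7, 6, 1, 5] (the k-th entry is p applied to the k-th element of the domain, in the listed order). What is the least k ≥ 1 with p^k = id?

12

Decomposing into disjoint cycles gives cycle lengths 4, 3, 1.
The order of p is the least common multiple of its cycle lengths: lcm(4, 3) = 12.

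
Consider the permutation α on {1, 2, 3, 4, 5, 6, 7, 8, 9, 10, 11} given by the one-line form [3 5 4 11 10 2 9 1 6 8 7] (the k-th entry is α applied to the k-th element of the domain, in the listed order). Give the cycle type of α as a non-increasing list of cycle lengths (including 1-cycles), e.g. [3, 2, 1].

[11]

The disjoint cycles are (1 3 4 11 7 9 6 2 5 10 8), with lengths 11 in non-increasing order.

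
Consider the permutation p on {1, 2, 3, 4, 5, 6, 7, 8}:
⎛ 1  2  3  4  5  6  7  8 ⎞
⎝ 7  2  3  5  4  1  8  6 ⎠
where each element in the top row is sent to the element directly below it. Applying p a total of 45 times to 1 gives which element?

7

Tracing 1 → 7 → … returns to 1 after 4 steps, so 1 lies in a 4-cycle (1 7 8 6).
Powers repeat with period 4 on this cycle, and 45 mod 4 = 1, so p^45(1) = p^1(1).
Advancing 1 step from 1: 1 → 7.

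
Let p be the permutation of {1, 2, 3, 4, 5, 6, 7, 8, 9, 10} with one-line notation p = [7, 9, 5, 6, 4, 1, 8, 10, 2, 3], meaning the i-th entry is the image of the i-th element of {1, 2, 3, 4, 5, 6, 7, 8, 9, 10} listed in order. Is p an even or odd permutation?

In disjoint-cycle form the cycle lengths are 8, 2.
A cycle of length ℓ contributes ℓ−1 transpositions, so p is a product of 7 + 1 = 8 transpositions — even.

even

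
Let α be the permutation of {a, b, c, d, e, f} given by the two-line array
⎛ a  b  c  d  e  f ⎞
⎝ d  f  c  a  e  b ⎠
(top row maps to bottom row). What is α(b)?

f

The entry below b in the array is f, so α(b) = f.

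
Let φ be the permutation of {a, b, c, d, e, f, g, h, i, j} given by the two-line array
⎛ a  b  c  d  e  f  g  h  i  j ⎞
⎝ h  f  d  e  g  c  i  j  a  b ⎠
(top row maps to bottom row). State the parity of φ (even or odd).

odd

In disjoint-cycle form the cycle lengths are 10.
A cycle of length ℓ contributes ℓ−1 transpositions, so φ is a product of 9 transpositions — odd.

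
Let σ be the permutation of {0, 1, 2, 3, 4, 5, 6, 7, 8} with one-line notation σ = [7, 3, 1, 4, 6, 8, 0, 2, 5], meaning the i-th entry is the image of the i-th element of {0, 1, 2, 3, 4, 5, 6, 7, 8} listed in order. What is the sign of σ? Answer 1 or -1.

In disjoint-cycle form the cycle lengths are 7, 2.
A cycle is odd iff its length is even; σ has 1 even-length cycle, so sgn(σ) = (−1)^1 and σ is odd.

-1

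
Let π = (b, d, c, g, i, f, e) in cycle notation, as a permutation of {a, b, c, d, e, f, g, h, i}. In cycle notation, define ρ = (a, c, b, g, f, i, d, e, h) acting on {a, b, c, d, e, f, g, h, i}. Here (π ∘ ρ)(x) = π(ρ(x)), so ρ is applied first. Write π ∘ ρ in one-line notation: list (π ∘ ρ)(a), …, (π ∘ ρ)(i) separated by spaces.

g i d b h f e a c

For each element, apply ρ then π: a → c → g; b → g → i; c → b → d; d → e → b; e → h → h; f → i → f; g → f → e; h → a → a; i → d → c.
So π ∘ ρ in one-line form is g i d b h f e a c.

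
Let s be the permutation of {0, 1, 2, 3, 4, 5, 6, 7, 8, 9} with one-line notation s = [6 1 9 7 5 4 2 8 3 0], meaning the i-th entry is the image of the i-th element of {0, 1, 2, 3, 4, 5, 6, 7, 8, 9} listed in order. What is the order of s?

The disjoint-cycle form of s has cycle lengths 4, 3, 2, 1.
The order of s is the least common multiple of its cycle lengths: lcm(4, 3, 2) = 12.

12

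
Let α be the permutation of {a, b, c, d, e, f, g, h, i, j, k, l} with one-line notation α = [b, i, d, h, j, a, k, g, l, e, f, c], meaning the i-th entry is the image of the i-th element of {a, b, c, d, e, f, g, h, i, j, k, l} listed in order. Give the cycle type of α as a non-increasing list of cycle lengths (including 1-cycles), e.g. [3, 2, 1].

The disjoint cycles are (a, b, i, l, c, d, h, g, k, f)(e, j), with lengths 10, 2 in non-increasing order.

[10, 2]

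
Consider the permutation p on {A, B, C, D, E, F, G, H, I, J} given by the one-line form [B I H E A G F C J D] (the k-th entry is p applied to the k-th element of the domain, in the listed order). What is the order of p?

Writing p as disjoint cycles, the cycle lengths are 6, 2, 2.
The order is lcm(6, 2, 2) = 6.

6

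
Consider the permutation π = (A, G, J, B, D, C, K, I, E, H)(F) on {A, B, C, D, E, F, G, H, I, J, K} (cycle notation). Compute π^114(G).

C

G lies in the 10-cycle (A, G, J, B, D, C, K, I, E, H).
On a 10-cycle, π^10 is the identity, so π^114 = π^4 there (114 ≡ 4 mod 10).
Advancing 4 steps from G: G → J → B → D → C.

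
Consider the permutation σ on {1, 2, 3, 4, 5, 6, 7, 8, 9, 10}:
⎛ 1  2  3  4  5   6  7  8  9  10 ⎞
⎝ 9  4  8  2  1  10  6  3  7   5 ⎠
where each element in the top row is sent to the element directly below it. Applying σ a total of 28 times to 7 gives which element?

Tracing 7 → 6 → … returns to 7 after 6 steps, so 7 lies in a 6-cycle (1 9 7 6 10 5).
Since the cycle has length 6, σ^28 acts on it the same as σ^4 (28 mod 6 = 4).
Advancing 4 steps from 7: 7 → 6 → 10 → 5 → 1.

1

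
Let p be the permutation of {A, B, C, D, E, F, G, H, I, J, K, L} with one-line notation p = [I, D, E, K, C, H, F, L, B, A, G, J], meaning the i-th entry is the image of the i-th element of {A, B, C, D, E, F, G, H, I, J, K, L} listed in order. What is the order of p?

10

Writing p as disjoint cycles, the cycle lengths are 10, 2.
Since disjoint cycles commute, ord(p) = lcm(10, 2) = 10.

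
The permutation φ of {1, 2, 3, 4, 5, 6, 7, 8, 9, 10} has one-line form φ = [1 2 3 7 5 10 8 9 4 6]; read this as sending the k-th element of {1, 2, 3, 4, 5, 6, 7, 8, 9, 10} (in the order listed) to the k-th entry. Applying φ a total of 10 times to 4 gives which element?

Tracing 4 → 7 → … returns to 4 after 4 steps, so 4 lies in a 4-cycle (4 7 8 9).
Since the cycle has length 4, φ^10 acts on it the same as φ^2 (10 mod 4 = 2).
Advancing 2 steps from 4: 4 → 7 → 8.

8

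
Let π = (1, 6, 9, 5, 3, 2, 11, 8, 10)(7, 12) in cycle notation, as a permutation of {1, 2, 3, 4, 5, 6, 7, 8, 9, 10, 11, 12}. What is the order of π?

18

The cycle type of π is (9, 2, 1).
The order is lcm(9, 2) = 18.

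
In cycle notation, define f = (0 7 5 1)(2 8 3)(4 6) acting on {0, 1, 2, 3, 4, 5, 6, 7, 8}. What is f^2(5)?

5 lies in the 4-cycle (0 7 5 1).
Stepping 2 places around the cycle: 5 → 1 → 0.

0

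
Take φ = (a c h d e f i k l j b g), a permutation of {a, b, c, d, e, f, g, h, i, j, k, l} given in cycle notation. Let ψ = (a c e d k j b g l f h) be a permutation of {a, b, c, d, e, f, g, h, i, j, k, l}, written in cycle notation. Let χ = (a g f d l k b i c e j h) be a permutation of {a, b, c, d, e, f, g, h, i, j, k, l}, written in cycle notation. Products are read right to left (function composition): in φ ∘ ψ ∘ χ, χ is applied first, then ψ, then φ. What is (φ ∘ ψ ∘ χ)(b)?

Apply the permutations in order: χ(b) = i, then ψ(i) = i, then φ(i) = k. So (φ ∘ ψ ∘ χ)(b) = k.

k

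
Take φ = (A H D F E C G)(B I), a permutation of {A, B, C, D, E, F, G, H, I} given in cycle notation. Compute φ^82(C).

F

C lies in the 7-cycle (A H D F E C G).
On a 7-cycle, φ^7 is the identity, so φ^82 = φ^5 there (82 ≡ 5 mod 7).
Advancing 5 steps from C: C → G → A → H → D → F.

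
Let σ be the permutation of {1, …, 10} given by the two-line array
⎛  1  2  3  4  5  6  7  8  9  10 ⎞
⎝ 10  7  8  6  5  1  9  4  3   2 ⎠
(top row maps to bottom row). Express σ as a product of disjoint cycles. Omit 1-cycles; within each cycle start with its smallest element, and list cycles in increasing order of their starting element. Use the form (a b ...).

(1 10 2 7 9 3 8 4 6)

From 1: 1 → 10 → 2 → 7 → 9 → 3 → 8 → 4 → 6 → 1, closing the cycle (1 10 2 7 9 3 8 4 6).
Continuing from each remaining unvisited element yields (1 10 2 7 9 3 8 4 6).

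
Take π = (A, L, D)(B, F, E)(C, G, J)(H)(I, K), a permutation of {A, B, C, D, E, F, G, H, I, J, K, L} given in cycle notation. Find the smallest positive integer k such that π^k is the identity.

6

The disjoint cycles have lengths 3, 3, 3, 2, 1.
The order is lcm(3, 3, 3, 2) = 6.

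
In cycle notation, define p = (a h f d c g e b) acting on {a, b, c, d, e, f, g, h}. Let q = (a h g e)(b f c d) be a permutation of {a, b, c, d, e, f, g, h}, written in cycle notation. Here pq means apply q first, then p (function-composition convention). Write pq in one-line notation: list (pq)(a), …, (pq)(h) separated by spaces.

(pq)(x) = p(q(x)). Computing each image: p(q(a)) = p(h) = f, p(q(b)) = p(f) = d, p(q(c)) = p(d) = c, p(q(d)) = p(b) = a, p(q(e)) = p(a) = h, p(q(f)) = p(c) = g, p(q(g)) = p(e) = b, p(q(h)) = p(g) = e.
Hence pq = [f d c a h g b e].

f d c a h g b e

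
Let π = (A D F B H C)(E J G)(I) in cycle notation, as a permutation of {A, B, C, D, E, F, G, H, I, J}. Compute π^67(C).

C lies in the 6-cycle (A D F B H C).
On a 6-cycle, π^6 is the identity, so π^67 = π^1 there (67 ≡ 1 mod 6).
Stepping 1 place around the cycle: C → A.

A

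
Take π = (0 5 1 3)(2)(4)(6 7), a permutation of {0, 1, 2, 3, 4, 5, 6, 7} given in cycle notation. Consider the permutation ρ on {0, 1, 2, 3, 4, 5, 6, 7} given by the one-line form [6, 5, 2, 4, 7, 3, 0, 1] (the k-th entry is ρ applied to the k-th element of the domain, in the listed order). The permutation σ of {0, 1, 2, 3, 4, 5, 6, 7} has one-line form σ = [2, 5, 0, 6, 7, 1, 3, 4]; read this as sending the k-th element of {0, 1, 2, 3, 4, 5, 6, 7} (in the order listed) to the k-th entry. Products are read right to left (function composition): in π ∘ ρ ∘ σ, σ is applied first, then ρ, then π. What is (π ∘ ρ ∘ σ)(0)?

2

(π ∘ ρ ∘ σ)(0) = π(ρ(σ(0))). σ(0) = 2, then ρ(2) = 2, then π(2) = 2, so the result is 2.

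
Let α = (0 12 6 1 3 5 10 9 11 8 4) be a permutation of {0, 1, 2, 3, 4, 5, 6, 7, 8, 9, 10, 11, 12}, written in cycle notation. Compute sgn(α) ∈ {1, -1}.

The cycle lengths are 11, 1, 1.
A cycle of length ℓ contributes ℓ−1 transpositions, so α is a product of 10 transpositions — even.

1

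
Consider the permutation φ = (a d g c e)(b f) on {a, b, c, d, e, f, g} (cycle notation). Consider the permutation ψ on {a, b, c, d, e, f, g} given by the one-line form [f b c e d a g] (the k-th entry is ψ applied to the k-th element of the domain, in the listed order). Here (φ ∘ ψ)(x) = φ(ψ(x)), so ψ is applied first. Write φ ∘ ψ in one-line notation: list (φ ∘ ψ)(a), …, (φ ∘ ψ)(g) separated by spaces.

Chase each element through ψ then φ: a → f → b; b → b → f; c → c → e; d → e → a; e → d → g; f → a → d; g → g → c.
So φ ∘ ψ in one-line form is b f e a g d c.

b f e a g d c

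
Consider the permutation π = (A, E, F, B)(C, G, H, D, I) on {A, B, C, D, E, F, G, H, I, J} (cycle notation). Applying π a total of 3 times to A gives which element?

A lies in the 4-cycle (A, E, F, B).
Stepping 3 places around the cycle: A → E → F → B.

B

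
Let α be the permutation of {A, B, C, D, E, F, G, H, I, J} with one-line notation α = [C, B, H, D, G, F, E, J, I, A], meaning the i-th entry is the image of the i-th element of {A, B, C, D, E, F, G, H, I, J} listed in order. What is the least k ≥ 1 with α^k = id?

The disjoint-cycle form of α has cycle lengths 4, 2, 1, 1, 1, 1.
Since disjoint cycles commute, ord(α) = lcm(4, 2) = 4.

4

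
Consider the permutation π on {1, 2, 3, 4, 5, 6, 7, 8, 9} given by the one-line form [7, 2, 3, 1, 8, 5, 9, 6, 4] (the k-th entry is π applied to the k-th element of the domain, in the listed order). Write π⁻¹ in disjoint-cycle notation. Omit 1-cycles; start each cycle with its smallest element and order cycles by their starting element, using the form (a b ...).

The cycle decomposition of π is (1 7 9 4)(5 8 6).
Reversing each cycle (and rotating so the smallest element leads) gives π⁻¹ = (1 4 9 7)(5 6 8).

(1 4 9 7)(5 6 8)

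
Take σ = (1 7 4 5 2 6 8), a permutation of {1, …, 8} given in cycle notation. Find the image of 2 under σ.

6

2 appears in (1 7 4 5 2 6 8); the next entry (wrapping around) is 6.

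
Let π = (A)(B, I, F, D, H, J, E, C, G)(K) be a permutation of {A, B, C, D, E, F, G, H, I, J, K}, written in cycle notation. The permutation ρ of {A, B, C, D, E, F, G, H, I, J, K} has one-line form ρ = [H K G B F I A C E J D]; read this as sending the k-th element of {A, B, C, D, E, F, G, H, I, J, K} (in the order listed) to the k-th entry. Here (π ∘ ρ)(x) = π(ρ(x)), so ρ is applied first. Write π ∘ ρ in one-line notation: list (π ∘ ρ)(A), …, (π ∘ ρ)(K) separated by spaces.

(π ∘ ρ)(x) = π(ρ(x)). Computing each image: π(ρ(A)) = π(H) = J, π(ρ(B)) = π(K) = K, π(ρ(C)) = π(G) = B, π(ρ(D)) = π(B) = I, π(ρ(E)) = π(F) = D, π(ρ(F)) = π(I) = F, π(ρ(G)) = π(A) = A, π(ρ(H)) = π(C) = G, π(ρ(I)) = π(E) = C, π(ρ(J)) = π(J) = E, π(ρ(K)) = π(D) = H.
Hence π ∘ ρ = [J K B I D F A G C E H].

J K B I D F A G C E H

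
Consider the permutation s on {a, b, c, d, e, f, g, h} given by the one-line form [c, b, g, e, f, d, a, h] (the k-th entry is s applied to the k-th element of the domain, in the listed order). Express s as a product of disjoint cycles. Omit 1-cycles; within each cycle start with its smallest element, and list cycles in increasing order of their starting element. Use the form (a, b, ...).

(a, c, g)(d, e, f)

Start at a and follow images: a → c → g → a, giving the cycle (a, c, g).
Repeating from the next unused element and collecting all non-trivial cycles gives (a, c, g)(d, e, f).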